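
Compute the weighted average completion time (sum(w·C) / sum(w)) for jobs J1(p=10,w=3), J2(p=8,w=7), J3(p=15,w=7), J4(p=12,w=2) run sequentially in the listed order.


Completion times:
  J1: C=10, w×C=3×10=30
  J2: C=18, w×C=7×18=126
  J3: C=33, w×C=7×33=231
  J4: C=45, w×C=2×45=90
Sum w×C = 477
Sum w = 19
Weighted avg = 477/19
= 25.11


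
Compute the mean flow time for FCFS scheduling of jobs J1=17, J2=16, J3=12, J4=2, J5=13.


Completion times:
  J1: completes at 17
  J2: completes at 33
  J3: completes at 45
  J4: completes at 47
  J5: completes at 60
Sum = 202
Average = 202/5
= 40.40


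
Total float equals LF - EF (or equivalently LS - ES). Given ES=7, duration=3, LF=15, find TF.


EF = ES + duration = 7 + 3 = 10
LS = LF - duration = 15 - 3 = 12
Total Float = LF - EF = 15 - 10
(or LS - ES = 12 - 7)
= 5


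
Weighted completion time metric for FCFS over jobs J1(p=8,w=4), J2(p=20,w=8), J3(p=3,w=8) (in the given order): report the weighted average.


Completion times:
  J1: C=8, w×C=4×8=32
  J2: C=28, w×C=8×28=224
  J3: C=31, w×C=8×31=248
Sum w×C = 504
Sum w = 20
Weighted avg = 504/20
= 25.20


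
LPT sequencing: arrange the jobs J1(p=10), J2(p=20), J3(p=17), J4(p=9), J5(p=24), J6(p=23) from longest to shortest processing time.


LPT: sort by longest processing time first
  J5: p=24
  J6: p=23
  J2: p=20
  J3: p=17
  J1: p=10
  J4: p=9
Order: J5 → J6 → J2 → J3 → J1 → J4


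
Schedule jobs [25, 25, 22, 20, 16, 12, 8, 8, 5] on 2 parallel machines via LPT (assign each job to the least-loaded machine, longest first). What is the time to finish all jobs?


Jobs (LPT sorted): [25, 25, 22, 20, 16, 12, 8, 8, 5]
Machines: 2
  J=25 → Machine 1 (load: 0+25=25)
  J=25 → Machine 2 (load: 0+25=25)
  J=22 → Machine 1 (load: 25+22=47)
  J=20 → Machine 2 (load: 25+20=45)
  J=16 → Machine 2 (load: 45+16=61)
  J=12 → Machine 1 (load: 47+12=59)
  J=8 → Machine 1 (load: 59+8=67)
  J=8 → Machine 2 (load: 61+8=69)
  J=5 → Machine 1 (load: 67+5=72)
Machine loads: [72, 69]
Makespan = max = 72 time units


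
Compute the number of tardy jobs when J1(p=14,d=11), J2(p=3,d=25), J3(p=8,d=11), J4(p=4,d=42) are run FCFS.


Completion vs due date:
  J1: C=14, d=11 → TARDY
  J2: C=17, d=25 → on time
  J3: C=25, d=11 → TARDY
  J4: C=29, d=42 → on time
Tardy jobs: J1, J3
Count = 2


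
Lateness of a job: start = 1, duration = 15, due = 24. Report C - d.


Completion = 1 + 15 = 16
Lateness = C - d = 16 - 24
= -8


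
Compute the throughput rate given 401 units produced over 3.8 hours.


Throughput = units / time
= 401 / 3.8
= 105.5 units/hour


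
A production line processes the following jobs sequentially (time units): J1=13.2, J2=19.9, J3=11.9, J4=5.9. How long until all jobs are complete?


Sequential makespan: sum all processing times
= 13.2 + 19.9 + 11.9 + 5.9
= 50.9 time units


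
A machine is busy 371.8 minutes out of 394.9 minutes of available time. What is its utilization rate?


Utilization = busy / total × 100
= 371.8 / 394.9 × 100
= 94.2%


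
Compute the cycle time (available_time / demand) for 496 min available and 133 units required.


Cycle time = available time / demand
= 496 / 133
= 3.73 min/unit


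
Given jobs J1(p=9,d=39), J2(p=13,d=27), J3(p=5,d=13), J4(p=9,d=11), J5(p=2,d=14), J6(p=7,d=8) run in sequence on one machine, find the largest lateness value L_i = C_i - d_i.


Lateness per job (L = C - d):
  J1: C=9, d=39, L=-30
  J2: C=22, d=27, L=-5
  J3: C=27, d=13, L=14
  J4: C=36, d=11, L=25
  J5: C=38, d=14, L=24
  J6: C=45, d=8, L=37
Lmax = max(-30, -5, 14, 25, 24, 37)
= 37


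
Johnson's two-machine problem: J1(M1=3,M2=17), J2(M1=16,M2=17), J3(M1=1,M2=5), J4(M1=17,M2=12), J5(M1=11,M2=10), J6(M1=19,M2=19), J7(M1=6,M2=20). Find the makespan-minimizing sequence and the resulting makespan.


Johnson's rule:
Group 1 (M1≤M2, sort by M1): ['J3', 'J1', 'J7', 'J2', 'J6']
Group 2 (M1>M2, sort desc M2): ['J4', 'J5']
Sequence: J3 → J1 → J7 → J2 → J6 → J4 → J5
Makespan calculation:
  J3: M1 done=1, M2 done=6
  J1: M1 done=4, M2 done=23
  J7: M1 done=10, M2 done=43
  J2: M1 done=26, M2 done=60
  J6: M1 done=45, M2 done=79
  J4: M1 done=62, M2 done=91
  J5: M1 done=73, M2 done=101
= Sequence: J3 → J1 → J7 → J2 → J6 → J4 → J5, Makespan: 101


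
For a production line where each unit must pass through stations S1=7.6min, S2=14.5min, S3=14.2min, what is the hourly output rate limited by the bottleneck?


Bottleneck = longest station time
Station times: [7.6, 14.5, 14.2]
Max = 14.5 min
Rate = 60 / 14.5
= 4.14 units/hour (bottleneck: 14.5min)


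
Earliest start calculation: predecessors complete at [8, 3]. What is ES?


ES = max of all predecessor completion times
Predecessors: [8, 3]
ES = max(8, 3)
= 8


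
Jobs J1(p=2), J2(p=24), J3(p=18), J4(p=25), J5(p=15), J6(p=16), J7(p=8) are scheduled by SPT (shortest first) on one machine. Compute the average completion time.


SPT order: J1 → J7 → J5 → J6 → J3 → J2 → J4
Completion times:
  J1: C=2
  J7: C=10
  J5: C=25
  J6: C=41
  J3: C=59
  J2: C=83
  J4: C=108
Sum = 328, n = 7
Mean flow = 328/7
= 46.86


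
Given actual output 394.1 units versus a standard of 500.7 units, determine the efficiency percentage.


Efficiency = (actual / standard) × 100
= (394.1 / 500.7) × 100
= 78.7%


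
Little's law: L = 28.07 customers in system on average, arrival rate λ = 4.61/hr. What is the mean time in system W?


Little's law: L = λW → W = L / λ
= 28.07 / 4.61
= 6.09 hours


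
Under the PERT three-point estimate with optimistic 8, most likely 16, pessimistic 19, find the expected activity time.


te = (o + 4m + p) / 6
= (8 + 4×16 + 19) / 6
= (8 + 64 + 19) / 6
= 91 / 6
= 15.17


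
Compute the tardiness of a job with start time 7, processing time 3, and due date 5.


Completion = start + processing = 7 + 3 = 10
Tardiness = max(0, C - d) = max(0, 10 - 5)
= max(0, 5)
= 5


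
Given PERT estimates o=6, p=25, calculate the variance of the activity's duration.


σ² = ((p - o) / 6)² = (p - o)² / 36
= (25 - 6)² / 36
= 19² / 36
= 361 / 36
= 10.0278


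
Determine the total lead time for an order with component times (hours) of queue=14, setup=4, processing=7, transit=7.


Lead time = queue + setup + processing + transit
= 14 + 4 + 7 + 7
= 32 hours


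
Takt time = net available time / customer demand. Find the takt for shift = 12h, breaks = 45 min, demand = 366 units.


Available = 12×60 - 45 = 675 min
Takt time = 675 / 366
= 1.84 min/unit


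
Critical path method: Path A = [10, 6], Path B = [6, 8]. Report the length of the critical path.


Path A: 10 + 6 = 16
Path B: 6 + 8 = 14
Critical path = longest = max(16, 14)
= 16 (Path A)


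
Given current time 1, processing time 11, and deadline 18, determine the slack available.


Slack = due - current_time - processing
= 18 - 1 - 11
= 6


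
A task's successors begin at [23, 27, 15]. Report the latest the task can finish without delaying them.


LF = min of all successor start times
Successors start at: [23, 27, 15]
LF = min(23, 27, 15)
= 15


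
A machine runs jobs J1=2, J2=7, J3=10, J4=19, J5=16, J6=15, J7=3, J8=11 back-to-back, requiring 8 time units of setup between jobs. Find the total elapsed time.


Makespan = Σ processing + (n-1) × setup
= (2 + 7 + 10 + 19 + 16 + 15 + 3 + 11) + (8-1)×8
= 83 + 56
= 139 time units


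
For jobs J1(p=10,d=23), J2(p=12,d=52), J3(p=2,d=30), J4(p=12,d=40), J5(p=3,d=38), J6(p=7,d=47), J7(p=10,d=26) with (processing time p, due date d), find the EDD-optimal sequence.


EDD: sort by earliest due date
  J1: d=23, p=10
  J7: d=26, p=10
  J3: d=30, p=2
  J5: d=38, p=3
  J4: d=40, p=12
  J6: d=47, p=7
  J2: d=52, p=12
Order: J1 → J7 → J3 → J5 → J4 → J6 → J2


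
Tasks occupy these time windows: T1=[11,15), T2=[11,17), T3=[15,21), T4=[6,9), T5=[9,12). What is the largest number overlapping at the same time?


Check each time point for overlaps:
  t=11: 3 tasks active (T1, T2, T5)
Max concurrent = 3


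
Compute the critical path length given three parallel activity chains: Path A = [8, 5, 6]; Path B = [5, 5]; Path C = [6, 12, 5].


Path A: 8 + 5 + 6 = 19
Path B: 5 + 5 = 10
Path C: 6 + 12 + 5 = 23
Critical path = longest = max(19, 10, 23)
= 23 (Path C)


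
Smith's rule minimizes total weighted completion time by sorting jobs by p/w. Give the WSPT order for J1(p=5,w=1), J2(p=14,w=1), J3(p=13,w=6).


WSPT (Smith's rule): sort by p/w ascending
  J3: p/w = 13/6 = 2.167
  J1: p/w = 5/1 = 5.000
  J2: p/w = 14/1 = 14.000
Order: J3 → J1 → J2


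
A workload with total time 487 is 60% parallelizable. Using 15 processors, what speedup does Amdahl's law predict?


Amdahl's law: T_p = T × ((1-p) + p/N)
= 487 × ((1-0.6) + 0.6/15)
= 487 × (0.40 + 0.0400)
= 487 × 0.4400
= 214.28
Speedup = 487/214.28
= 2.27×


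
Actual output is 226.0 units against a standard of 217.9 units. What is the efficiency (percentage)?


Efficiency = (actual / standard) × 100
= (226.0 / 217.9) × 100
= 103.7%


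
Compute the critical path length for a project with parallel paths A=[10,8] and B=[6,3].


Path A: 10 + 8 = 18
Path B: 6 + 3 = 9
Critical path = longest = max(18, 9)
= 18 (Path A)


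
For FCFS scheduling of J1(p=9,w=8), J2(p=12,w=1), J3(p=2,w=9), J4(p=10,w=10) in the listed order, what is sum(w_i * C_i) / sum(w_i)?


Completion times:
  J1: C=9, w×C=8×9=72
  J2: C=21, w×C=1×21=21
  J3: C=23, w×C=9×23=207
  J4: C=33, w×C=10×33=330
Sum w×C = 630
Sum w = 28
Weighted avg = 630/28
= 22.50


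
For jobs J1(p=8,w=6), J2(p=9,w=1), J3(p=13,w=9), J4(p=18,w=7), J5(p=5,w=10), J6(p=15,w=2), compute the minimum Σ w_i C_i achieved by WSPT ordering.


WSPT order (by p/w): J5 → J1 → J3 → J4 → J6 → J2
  J5: C=5, w·C=10×5=50
  J1: C=13, w·C=6×13=78
  J3: C=26, w·C=9×26=234
  J4: C=44, w·C=7×44=308
  J6: C=59, w·C=2×59=118
  J2: C=68, w·C=1×68=68
Σ w·C = 856
= 856


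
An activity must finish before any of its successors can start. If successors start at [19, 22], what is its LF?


LF = min of all successor start times
Successors start at: [19, 22]
LF = min(19, 22)
= 19


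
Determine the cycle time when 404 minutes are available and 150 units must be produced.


Cycle time = available time / demand
= 404 / 150
= 2.69 min/unit


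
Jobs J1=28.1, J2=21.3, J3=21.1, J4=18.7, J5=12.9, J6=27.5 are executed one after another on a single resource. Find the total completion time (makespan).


Sequential makespan: sum all processing times
= 28.1 + 21.3 + 21.1 + 18.7 + 12.9 + 27.5
= 129.6 time units


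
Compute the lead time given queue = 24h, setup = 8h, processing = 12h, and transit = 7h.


Lead time = queue + setup + processing + transit
= 24 + 8 + 12 + 7
= 51 hours


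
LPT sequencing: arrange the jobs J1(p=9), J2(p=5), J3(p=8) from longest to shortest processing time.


LPT: sort by longest processing time first
  J1: p=9
  J3: p=8
  J2: p=5
Order: J1 → J3 → J2


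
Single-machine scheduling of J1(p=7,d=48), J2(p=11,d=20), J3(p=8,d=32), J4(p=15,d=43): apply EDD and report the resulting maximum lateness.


EDD order: J2 → J3 → J4 → J1
Completion and lateness:
  J2: C=11, d=20, L=11-20=-9
  J3: C=19, d=32, L=19-32=-13
  J4: C=34, d=43, L=34-43=-9
  J1: C=41, d=48, L=41-48=-7
Lmax = max(-9, -13, -9, -7)
= -7


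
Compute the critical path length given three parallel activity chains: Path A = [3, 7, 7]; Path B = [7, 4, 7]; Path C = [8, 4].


Path A: 3 + 7 + 7 = 17
Path B: 7 + 4 + 7 = 18
Path C: 8 + 4 = 12
Critical path = longest = max(17, 18, 12)
= 18 (Path B)


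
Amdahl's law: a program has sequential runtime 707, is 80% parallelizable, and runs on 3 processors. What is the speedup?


Amdahl's law: T_p = T × ((1-p) + p/N)
= 707 × ((1-0.8) + 0.8/3)
= 707 × (0.20 + 0.2667)
= 707 × 0.4667
= 329.93
Speedup = 707/329.93
= 2.14×


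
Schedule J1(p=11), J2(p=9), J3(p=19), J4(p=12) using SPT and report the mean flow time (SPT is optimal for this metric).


SPT order: J2 → J1 → J4 → J3
Completion times:
  J2: C=9
  J1: C=20
  J4: C=32
  J3: C=51
Sum = 112, n = 4
Mean flow = 112/4
= 28.00


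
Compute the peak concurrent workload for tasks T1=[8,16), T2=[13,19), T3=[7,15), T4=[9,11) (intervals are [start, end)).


Check each time point for overlaps:
  t=9: 3 tasks active (T1, T3, T4)
Max concurrent = 3


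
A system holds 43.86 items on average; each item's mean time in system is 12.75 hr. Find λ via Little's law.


Little's law: L = λW → λ = L / W
= 43.86 / 12.75
= 3.44 per hour


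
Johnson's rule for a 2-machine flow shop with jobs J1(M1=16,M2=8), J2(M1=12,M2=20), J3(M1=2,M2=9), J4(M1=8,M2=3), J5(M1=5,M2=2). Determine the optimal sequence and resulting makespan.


Johnson's rule:
Group 1 (M1≤M2, sort by M1): ['J3', 'J2']
Group 2 (M1>M2, sort desc M2): ['J1', 'J4', 'J5']
Sequence: J3 → J2 → J1 → J4 → J5
Makespan calculation:
  J3: M1 done=2, M2 done=11
  J2: M1 done=14, M2 done=34
  J1: M1 done=30, M2 done=42
  J4: M1 done=38, M2 done=45
  J5: M1 done=43, M2 done=47
= Sequence: J3 → J2 → J1 → J4 → J5, Makespan: 47


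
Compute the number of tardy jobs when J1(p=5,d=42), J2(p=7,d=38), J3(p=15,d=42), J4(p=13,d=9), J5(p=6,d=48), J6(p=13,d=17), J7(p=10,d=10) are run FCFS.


Completion vs due date:
  J1: C=5, d=42 → on time
  J2: C=12, d=38 → on time
  J3: C=27, d=42 → on time
  J4: C=40, d=9 → TARDY
  J5: C=46, d=48 → on time
  J6: C=59, d=17 → TARDY
  J7: C=69, d=10 → TARDY
Tardy jobs: J4, J6, J7
Count = 3


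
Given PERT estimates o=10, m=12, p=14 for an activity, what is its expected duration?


te = (o + 4m + p) / 6
= (10 + 4×12 + 14) / 6
= (10 + 48 + 14) / 6
= 72 / 6
= 12.00


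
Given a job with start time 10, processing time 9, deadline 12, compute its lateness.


Completion = 10 + 9 = 19
Lateness = C - d = 19 - 12
= 7


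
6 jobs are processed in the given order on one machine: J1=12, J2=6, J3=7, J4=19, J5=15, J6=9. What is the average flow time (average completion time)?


Completion times:
  J1: completes at 12
  J2: completes at 18
  J3: completes at 25
  J4: completes at 44
  J5: completes at 59
  J6: completes at 68
Sum = 226
Average = 226/6
= 37.67


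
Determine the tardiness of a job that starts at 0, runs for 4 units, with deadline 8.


Completion = start + processing = 0 + 4 = 4
Tardiness = max(0, C - d) = max(0, 4 - 8)
= max(0, -4)
= 0


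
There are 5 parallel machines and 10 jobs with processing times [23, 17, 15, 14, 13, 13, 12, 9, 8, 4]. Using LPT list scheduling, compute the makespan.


Jobs (LPT sorted): [23, 17, 15, 14, 13, 13, 12, 9, 8, 4]
Machines: 5
  J=23 → Machine 1 (load: 0+23=23)
  J=17 → Machine 2 (load: 0+17=17)
  J=15 → Machine 3 (load: 0+15=15)
  J=14 → Machine 4 (load: 0+14=14)
  J=13 → Machine 5 (load: 0+13=13)
  J=13 → Machine 5 (load: 13+13=26)
  J=12 → Machine 4 (load: 14+12=26)
  J=9 → Machine 3 (load: 15+9=24)
  J=8 → Machine 2 (load: 17+8=25)
  J=4 → Machine 1 (load: 23+4=27)
Machine loads: [27, 25, 24, 26, 26]
Makespan = max = 27 time units


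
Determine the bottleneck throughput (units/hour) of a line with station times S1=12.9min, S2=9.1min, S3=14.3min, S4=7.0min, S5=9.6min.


Bottleneck = longest station time
Station times: [12.9, 9.1, 14.3, 7.0, 9.6]
Max = 14.3 min
Rate = 60 / 14.3
= 4.20 units/hour (bottleneck: 14.3min)


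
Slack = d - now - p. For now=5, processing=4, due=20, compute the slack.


Slack = due - current_time - processing
= 20 - 5 - 4
= 11


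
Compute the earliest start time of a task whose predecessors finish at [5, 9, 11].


ES = max of all predecessor completion times
Predecessors: [5, 9, 11]
ES = max(5, 9, 11)
= 11


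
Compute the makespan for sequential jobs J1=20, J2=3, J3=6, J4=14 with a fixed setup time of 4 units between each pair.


Makespan = Σ processing + (n-1) × setup
= (20 + 3 + 6 + 14) + (4-1)×4
= 43 + 12
= 55 time units


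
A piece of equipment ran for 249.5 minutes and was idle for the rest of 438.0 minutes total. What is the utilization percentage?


Utilization = busy / total × 100
= 249.5 / 438.0 × 100
= 57.0%


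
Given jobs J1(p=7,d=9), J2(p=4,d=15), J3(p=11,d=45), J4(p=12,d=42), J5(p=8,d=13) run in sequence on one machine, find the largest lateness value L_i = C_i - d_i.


Lateness per job (L = C - d):
  J1: C=7, d=9, L=-2
  J2: C=11, d=15, L=-4
  J3: C=22, d=45, L=-23
  J4: C=34, d=42, L=-8
  J5: C=42, d=13, L=29
Lmax = max(-2, -4, -23, -8, 29)
= 29


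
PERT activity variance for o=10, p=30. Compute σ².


σ² = ((p - o) / 6)² = (p - o)² / 36
= (30 - 10)² / 36
= 20² / 36
= 400 / 36
= 11.1111


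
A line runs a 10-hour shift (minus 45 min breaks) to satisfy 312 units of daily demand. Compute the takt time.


Available = 10×60 - 45 = 555 min
Takt time = 555 / 312
= 1.78 min/unit


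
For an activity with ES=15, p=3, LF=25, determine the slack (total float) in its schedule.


EF = ES + duration = 15 + 3 = 18
LS = LF - duration = 25 - 3 = 22
Total Float = LF - EF = 25 - 18
(or LS - ES = 22 - 15)
= 7


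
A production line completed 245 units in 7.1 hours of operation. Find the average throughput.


Throughput = units / time
= 245 / 7.1
= 34.5 units/hour


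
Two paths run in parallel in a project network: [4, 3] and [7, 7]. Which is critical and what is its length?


Path A: 4 + 3 = 7
Path B: 7 + 7 = 14
Critical path = longest = max(7, 14)
= 14 (Path B)


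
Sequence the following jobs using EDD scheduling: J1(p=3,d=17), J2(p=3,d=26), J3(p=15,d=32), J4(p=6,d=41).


EDD: sort by earliest due date
  J1: d=17, p=3
  J2: d=26, p=3
  J3: d=32, p=15
  J4: d=41, p=6
Order: J1 → J2 → J3 → J4


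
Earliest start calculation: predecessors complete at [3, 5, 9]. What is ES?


ES = max of all predecessor completion times
Predecessors: [3, 5, 9]
ES = max(3, 5, 9)
= 9


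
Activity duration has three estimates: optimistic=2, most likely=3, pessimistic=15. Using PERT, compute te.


te = (o + 4m + p) / 6
= (2 + 4×3 + 15) / 6
= (2 + 12 + 15) / 6
= 29 / 6
= 4.83


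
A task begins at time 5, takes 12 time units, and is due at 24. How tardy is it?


Completion = start + processing = 5 + 12 = 17
Tardiness = max(0, C - d) = max(0, 17 - 24)
= max(0, -7)
= 0


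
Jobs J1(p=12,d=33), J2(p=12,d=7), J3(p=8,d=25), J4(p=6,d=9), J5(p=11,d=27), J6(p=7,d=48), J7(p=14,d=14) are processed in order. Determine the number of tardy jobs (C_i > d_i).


Completion vs due date:
  J1: C=12, d=33 → on time
  J2: C=24, d=7 → TARDY
  J3: C=32, d=25 → TARDY
  J4: C=38, d=9 → TARDY
  J5: C=49, d=27 → TARDY
  J6: C=56, d=48 → TARDY
  J7: C=70, d=14 → TARDY
Tardy jobs: J2, J3, J4, J5, J6, J7
Count = 6


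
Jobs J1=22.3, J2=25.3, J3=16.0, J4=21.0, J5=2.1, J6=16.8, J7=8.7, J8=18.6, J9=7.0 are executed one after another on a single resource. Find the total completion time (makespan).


Sequential makespan: sum all processing times
= 22.3 + 25.3 + 16.0 + 21.0 + 2.1 + 16.8 + 8.7 + 18.6 + 7.0
= 137.8 time units


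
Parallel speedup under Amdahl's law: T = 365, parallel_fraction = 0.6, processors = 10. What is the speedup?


Amdahl's law: T_p = T × ((1-p) + p/N)
= 365 × ((1-0.6) + 0.6/10)
= 365 × (0.40 + 0.0600)
= 365 × 0.4600
= 167.90
Speedup = 365/167.90
= 2.17×


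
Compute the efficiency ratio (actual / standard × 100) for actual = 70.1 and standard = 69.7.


Efficiency = (actual / standard) × 100
= (70.1 / 69.7) × 100
= 100.6%


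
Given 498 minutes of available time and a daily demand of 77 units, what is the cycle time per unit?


Cycle time = available time / demand
= 498 / 77
= 6.47 min/unit


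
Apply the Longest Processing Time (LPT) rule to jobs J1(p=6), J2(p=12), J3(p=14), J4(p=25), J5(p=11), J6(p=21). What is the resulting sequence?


LPT: sort by longest processing time first
  J4: p=25
  J6: p=21
  J3: p=14
  J2: p=12
  J5: p=11
  J1: p=6
Order: J4 → J6 → J3 → J2 → J5 → J1


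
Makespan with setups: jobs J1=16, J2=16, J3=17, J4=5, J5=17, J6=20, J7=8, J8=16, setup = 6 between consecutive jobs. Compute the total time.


Makespan = Σ processing + (n-1) × setup
= (16 + 16 + 17 + 5 + 17 + 20 + 8 + 16) + (8-1)×6
= 115 + 42
= 157 time units


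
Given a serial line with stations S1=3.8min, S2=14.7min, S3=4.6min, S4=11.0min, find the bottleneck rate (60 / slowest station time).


Bottleneck = longest station time
Station times: [3.8, 14.7, 4.6, 11.0]
Max = 14.7 min
Rate = 60 / 14.7
= 4.08 units/hour (bottleneck: 14.7min)


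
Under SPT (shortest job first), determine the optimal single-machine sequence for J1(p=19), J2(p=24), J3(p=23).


SPT: sort by shortest processing time
  J1: p=19
  J3: p=23
  J2: p=24
Order: J1 → J3 → J2


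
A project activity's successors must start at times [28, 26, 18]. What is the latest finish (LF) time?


LF = min of all successor start times
Successors start at: [28, 26, 18]
LF = min(28, 26, 18)
= 18


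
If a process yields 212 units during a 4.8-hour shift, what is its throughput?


Throughput = units / time
= 212 / 4.8
= 44.2 units/hour


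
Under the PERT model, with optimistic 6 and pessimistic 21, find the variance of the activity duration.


σ² = ((p - o) / 6)² = (p - o)² / 36
= (21 - 6)² / 36
= 15² / 36
= 225 / 36
= 6.2500


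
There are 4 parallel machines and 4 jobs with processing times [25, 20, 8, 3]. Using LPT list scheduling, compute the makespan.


Jobs (LPT sorted): [25, 20, 8, 3]
Machines: 4
  J=25 → Machine 1 (load: 0+25=25)
  J=20 → Machine 2 (load: 0+20=20)
  J=8 → Machine 3 (load: 0+8=8)
  J=3 → Machine 4 (load: 0+3=3)
Machine loads: [25, 20, 8, 3]
Makespan = max = 25 time units


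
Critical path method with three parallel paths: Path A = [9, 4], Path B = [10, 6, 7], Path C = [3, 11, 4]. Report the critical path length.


Path A: 9 + 4 = 13
Path B: 10 + 6 + 7 = 23
Path C: 3 + 11 + 4 = 18
Critical path = longest = max(13, 23, 18)
= 23 (Path B)


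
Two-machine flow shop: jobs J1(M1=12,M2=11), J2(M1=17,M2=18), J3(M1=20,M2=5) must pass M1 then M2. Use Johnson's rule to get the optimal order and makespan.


Johnson's rule:
Group 1 (M1≤M2, sort by M1): ['J2']
Group 2 (M1>M2, sort desc M2): ['J1', 'J3']
Sequence: J2 → J1 → J3
Makespan calculation:
  J2: M1 done=17, M2 done=35
  J1: M1 done=29, M2 done=46
  J3: M1 done=49, M2 done=54
= Sequence: J2 → J1 → J3, Makespan: 54


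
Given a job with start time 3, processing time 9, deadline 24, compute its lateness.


Completion = 3 + 9 = 12
Lateness = C - d = 12 - 24
= -12


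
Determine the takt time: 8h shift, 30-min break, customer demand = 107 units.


Available = 8×60 - 30 = 450 min
Takt time = 450 / 107
= 4.21 min/unit


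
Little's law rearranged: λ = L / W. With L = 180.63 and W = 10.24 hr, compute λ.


Little's law: L = λW → λ = L / W
= 180.63 / 10.24
= 17.64 per hour


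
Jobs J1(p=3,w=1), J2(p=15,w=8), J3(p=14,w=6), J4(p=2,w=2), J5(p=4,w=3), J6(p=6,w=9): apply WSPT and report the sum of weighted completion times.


WSPT order (by p/w): J6 → J4 → J5 → J2 → J3 → J1
  J6: C=6, w·C=9×6=54
  J4: C=8, w·C=2×8=16
  J5: C=12, w·C=3×12=36
  J2: C=27, w·C=8×27=216
  J3: C=41, w·C=6×41=246
  J1: C=44, w·C=1×44=44
Σ w·C = 612
= 612


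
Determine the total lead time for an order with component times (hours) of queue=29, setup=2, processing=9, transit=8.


Lead time = queue + setup + processing + transit
= 29 + 2 + 9 + 8
= 48 hours


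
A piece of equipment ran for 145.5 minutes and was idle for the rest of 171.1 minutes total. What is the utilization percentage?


Utilization = busy / total × 100
= 145.5 / 171.1 × 100
= 85.0%


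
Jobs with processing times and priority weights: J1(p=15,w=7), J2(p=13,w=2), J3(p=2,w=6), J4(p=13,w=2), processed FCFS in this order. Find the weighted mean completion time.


Completion times:
  J1: C=15, w×C=7×15=105
  J2: C=28, w×C=2×28=56
  J3: C=30, w×C=6×30=180
  J4: C=43, w×C=2×43=86
Sum w×C = 427
Sum w = 17
Weighted avg = 427/17
= 25.12


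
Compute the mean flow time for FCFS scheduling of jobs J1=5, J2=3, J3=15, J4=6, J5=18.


Completion times:
  J1: completes at 5
  J2: completes at 8
  J3: completes at 23
  J4: completes at 29
  J5: completes at 47
Sum = 112
Average = 112/5
= 22.40


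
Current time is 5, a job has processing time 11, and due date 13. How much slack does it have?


Slack = due - current_time - processing
= 13 - 5 - 11
= -3


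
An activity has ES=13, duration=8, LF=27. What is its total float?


EF = ES + duration = 13 + 8 = 21
LS = LF - duration = 27 - 8 = 19
Total Float = LF - EF = 27 - 21
(or LS - ES = 19 - 13)
= 6


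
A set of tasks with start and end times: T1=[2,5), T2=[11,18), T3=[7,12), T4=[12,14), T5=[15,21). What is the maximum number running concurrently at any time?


Check each time point for overlaps:
  t=11: 2 tasks active (T2, T3)
Max concurrent = 2


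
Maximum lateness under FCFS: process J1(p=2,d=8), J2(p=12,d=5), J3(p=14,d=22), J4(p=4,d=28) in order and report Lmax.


Lateness per job (L = C - d):
  J1: C=2, d=8, L=-6
  J2: C=14, d=5, L=9
  J3: C=28, d=22, L=6
  J4: C=32, d=28, L=4
Lmax = max(-6, 9, 6, 4)
= 9


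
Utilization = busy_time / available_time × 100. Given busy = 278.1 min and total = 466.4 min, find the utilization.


Utilization = busy / total × 100
= 278.1 / 466.4 × 100
= 59.6%


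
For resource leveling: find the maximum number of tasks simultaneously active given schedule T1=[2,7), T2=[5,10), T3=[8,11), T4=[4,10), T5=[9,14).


Check each time point for overlaps:
  t=9: 4 tasks active (T2, T3, T4, T5)
Max concurrent = 4


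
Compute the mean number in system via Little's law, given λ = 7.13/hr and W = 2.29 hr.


Little's law: L = λ × W
= 7.13 × 2.29
= 16.33


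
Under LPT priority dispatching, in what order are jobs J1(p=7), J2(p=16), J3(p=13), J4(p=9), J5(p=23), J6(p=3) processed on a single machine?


LPT: sort by longest processing time first
  J5: p=23
  J2: p=16
  J3: p=13
  J4: p=9
  J1: p=7
  J6: p=3
Order: J5 → J2 → J3 → J4 → J1 → J6


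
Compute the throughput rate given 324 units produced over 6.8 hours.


Throughput = units / time
= 324 / 6.8
= 47.6 units/hour


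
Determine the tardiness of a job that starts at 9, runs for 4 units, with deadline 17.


Completion = start + processing = 9 + 4 = 13
Tardiness = max(0, C - d) = max(0, 13 - 17)
= max(0, -4)
= 0


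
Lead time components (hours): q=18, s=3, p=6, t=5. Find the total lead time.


Lead time = queue + setup + processing + transit
= 18 + 3 + 6 + 5
= 32 hours


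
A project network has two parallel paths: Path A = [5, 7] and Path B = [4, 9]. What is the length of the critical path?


Path A: 5 + 7 = 12
Path B: 4 + 9 = 13
Critical path = longest = max(12, 13)
= 13 (Path B)


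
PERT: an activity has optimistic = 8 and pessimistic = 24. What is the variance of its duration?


σ² = ((p - o) / 6)² = (p - o)² / 36
= (24 - 8)² / 36
= 16² / 36
= 256 / 36
= 7.1111


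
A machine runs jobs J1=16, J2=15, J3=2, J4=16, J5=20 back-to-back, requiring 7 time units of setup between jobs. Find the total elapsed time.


Makespan = Σ processing + (n-1) × setup
= (16 + 15 + 2 + 16 + 20) + (5-1)×7
= 69 + 28
= 97 time units


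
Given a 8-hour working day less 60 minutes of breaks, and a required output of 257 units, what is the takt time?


Available = 8×60 - 60 = 420 min
Takt time = 420 / 257
= 1.63 min/unit


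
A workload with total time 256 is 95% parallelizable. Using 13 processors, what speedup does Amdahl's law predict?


Amdahl's law: T_p = T × ((1-p) + p/N)
= 256 × ((1-0.95) + 0.95/13)
= 256 × (0.05 + 0.0731)
= 256 × 0.1231
= 31.51
Speedup = 256/31.51
= 8.12×


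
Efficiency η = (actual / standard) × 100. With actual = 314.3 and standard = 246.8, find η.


Efficiency = (actual / standard) × 100
= (314.3 / 246.8) × 100
= 127.4%


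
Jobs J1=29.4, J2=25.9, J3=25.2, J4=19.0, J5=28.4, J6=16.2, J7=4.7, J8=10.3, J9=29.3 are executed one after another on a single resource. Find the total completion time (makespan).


Sequential makespan: sum all processing times
= 29.4 + 25.9 + 25.2 + 19.0 + 28.4 + 16.2 + 4.7 + 10.3 + 29.3
= 188.4 time units


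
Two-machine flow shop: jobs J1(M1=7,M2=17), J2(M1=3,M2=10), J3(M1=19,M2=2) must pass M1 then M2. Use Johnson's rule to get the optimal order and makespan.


Johnson's rule:
Group 1 (M1≤M2, sort by M1): ['J2', 'J1']
Group 2 (M1>M2, sort desc M2): ['J3']
Sequence: J2 → J1 → J3
Makespan calculation:
  J2: M1 done=3, M2 done=13
  J1: M1 done=10, M2 done=30
  J3: M1 done=29, M2 done=32
= Sequence: J2 → J1 → J3, Makespan: 32


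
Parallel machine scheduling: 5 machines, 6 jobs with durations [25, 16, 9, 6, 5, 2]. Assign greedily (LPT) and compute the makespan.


Jobs (LPT sorted): [25, 16, 9, 6, 5, 2]
Machines: 5
  J=25 → Machine 1 (load: 0+25=25)
  J=16 → Machine 2 (load: 0+16=16)
  J=9 → Machine 3 (load: 0+9=9)
  J=6 → Machine 4 (load: 0+6=6)
  J=5 → Machine 5 (load: 0+5=5)
  J=2 → Machine 5 (load: 5+2=7)
Machine loads: [25, 16, 9, 6, 7]
Makespan = max = 25 time units


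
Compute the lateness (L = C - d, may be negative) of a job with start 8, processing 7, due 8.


Completion = 8 + 7 = 15
Lateness = C - d = 15 - 8
= 7


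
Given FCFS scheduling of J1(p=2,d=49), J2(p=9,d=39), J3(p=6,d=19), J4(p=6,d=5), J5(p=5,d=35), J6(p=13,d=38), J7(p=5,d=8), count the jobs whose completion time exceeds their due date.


Completion vs due date:
  J1: C=2, d=49 → on time
  J2: C=11, d=39 → on time
  J3: C=17, d=19 → on time
  J4: C=23, d=5 → TARDY
  J5: C=28, d=35 → on time
  J6: C=41, d=38 → TARDY
  J7: C=46, d=8 → TARDY
Tardy jobs: J4, J6, J7
Count = 3


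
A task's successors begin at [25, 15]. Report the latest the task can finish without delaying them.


LF = min of all successor start times
Successors start at: [25, 15]
LF = min(25, 15)
= 15


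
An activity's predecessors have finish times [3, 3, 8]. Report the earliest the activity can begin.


ES = max of all predecessor completion times
Predecessors: [3, 3, 8]
ES = max(3, 3, 8)
= 8


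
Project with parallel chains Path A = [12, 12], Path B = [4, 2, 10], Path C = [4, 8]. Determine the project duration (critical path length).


Path A: 12 + 12 = 24
Path B: 4 + 2 + 10 = 16
Path C: 4 + 8 = 12
Critical path = longest = max(24, 16, 12)
= 24 (Path A)


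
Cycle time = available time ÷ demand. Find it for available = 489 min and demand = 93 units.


Cycle time = available time / demand
= 489 / 93
= 5.26 min/unit


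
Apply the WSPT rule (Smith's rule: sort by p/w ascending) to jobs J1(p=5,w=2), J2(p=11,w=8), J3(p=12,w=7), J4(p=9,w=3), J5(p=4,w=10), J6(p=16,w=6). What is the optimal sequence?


WSPT (Smith's rule): sort by p/w ascending
  J5: p/w = 4/10 = 0.400
  J2: p/w = 11/8 = 1.375
  J3: p/w = 12/7 = 1.714
  J1: p/w = 5/2 = 2.500
  J6: p/w = 16/6 = 2.667
  J4: p/w = 9/3 = 3.000
Order: J5 → J2 → J3 → J1 → J6 → J4


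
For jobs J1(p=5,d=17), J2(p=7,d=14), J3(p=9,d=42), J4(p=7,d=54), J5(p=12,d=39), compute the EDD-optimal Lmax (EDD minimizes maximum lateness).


EDD order: J2 → J1 → J5 → J3 → J4
Completion and lateness:
  J2: C=7, d=14, L=7-14=-7
  J1: C=12, d=17, L=12-17=-5
  J5: C=24, d=39, L=24-39=-15
  J3: C=33, d=42, L=33-42=-9
  J4: C=40, d=54, L=40-54=-14
Lmax = max(-7, -5, -15, -9, -14)
= -5


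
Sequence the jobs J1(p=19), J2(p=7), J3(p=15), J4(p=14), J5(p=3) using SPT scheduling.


SPT: sort by shortest processing time
  J5: p=3
  J2: p=7
  J4: p=14
  J3: p=15
  J1: p=19
Order: J5 → J2 → J4 → J3 → J1


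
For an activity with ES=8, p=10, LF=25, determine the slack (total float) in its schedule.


EF = ES + duration = 8 + 10 = 18
LS = LF - duration = 25 - 10 = 15
Total Float = LF - EF = 25 - 18
(or LS - ES = 15 - 8)
= 7


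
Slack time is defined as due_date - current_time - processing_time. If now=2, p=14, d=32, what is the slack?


Slack = due - current_time - processing
= 32 - 2 - 14
= 16


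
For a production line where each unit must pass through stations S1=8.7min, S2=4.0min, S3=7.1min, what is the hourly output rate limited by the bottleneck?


Bottleneck = longest station time
Station times: [8.7, 4.0, 7.1]
Max = 8.7 min
Rate = 60 / 8.7
= 6.90 units/hour (bottleneck: 8.7min)


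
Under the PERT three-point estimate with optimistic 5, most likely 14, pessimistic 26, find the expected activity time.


te = (o + 4m + p) / 6
= (5 + 4×14 + 26) / 6
= (5 + 56 + 26) / 6
= 87 / 6
= 14.50


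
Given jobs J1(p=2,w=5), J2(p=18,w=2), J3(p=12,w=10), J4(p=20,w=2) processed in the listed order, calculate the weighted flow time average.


Completion times:
  J1: C=2, w×C=5×2=10
  J2: C=20, w×C=2×20=40
  J3: C=32, w×C=10×32=320
  J4: C=52, w×C=2×52=104
Sum w×C = 474
Sum w = 19
Weighted avg = 474/19
= 24.95


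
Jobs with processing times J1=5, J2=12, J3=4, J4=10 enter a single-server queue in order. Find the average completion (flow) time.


Completion times:
  J1: completes at 5
  J2: completes at 17
  J3: completes at 21
  J4: completes at 31
Sum = 74
Average = 74/4
= 18.50


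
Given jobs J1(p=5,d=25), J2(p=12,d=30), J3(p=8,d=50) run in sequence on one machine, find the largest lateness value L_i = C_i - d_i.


Lateness per job (L = C - d):
  J1: C=5, d=25, L=-20
  J2: C=17, d=30, L=-13
  J3: C=25, d=50, L=-25
Lmax = max(-20, -13, -25)
= -13


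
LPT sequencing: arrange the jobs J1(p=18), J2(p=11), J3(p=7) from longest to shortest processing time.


LPT: sort by longest processing time first
  J1: p=18
  J2: p=11
  J3: p=7
Order: J1 → J2 → J3


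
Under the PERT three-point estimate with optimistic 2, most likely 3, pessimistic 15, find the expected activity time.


te = (o + 4m + p) / 6
= (2 + 4×3 + 15) / 6
= (2 + 12 + 15) / 6
= 29 / 6
= 4.83


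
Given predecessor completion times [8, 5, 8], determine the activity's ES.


ES = max of all predecessor completion times
Predecessors: [8, 5, 8]
ES = max(8, 5, 8)
= 8


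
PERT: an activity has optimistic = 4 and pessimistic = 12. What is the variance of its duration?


σ² = ((p - o) / 6)² = (p - o)² / 36
= (12 - 4)² / 36
= 8² / 36
= 64 / 36
= 1.7778


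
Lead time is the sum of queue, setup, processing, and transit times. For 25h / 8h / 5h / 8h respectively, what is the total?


Lead time = queue + setup + processing + transit
= 25 + 8 + 5 + 8
= 46 hours


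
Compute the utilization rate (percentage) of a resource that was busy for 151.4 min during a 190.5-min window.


Utilization = busy / total × 100
= 151.4 / 190.5 × 100
= 79.5%


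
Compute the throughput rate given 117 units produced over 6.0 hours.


Throughput = units / time
= 117 / 6.0
= 19.5 units/hour


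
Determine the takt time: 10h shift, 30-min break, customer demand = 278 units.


Available = 10×60 - 30 = 570 min
Takt time = 570 / 278
= 2.05 min/unit


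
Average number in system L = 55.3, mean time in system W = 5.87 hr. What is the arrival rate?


Little's law: L = λW → λ = L / W
= 55.3 / 5.87
= 9.42 per hour


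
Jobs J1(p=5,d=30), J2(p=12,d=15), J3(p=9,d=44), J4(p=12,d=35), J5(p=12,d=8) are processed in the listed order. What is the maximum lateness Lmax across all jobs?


Lateness per job (L = C - d):
  J1: C=5, d=30, L=-25
  J2: C=17, d=15, L=2
  J3: C=26, d=44, L=-18
  J4: C=38, d=35, L=3
  J5: C=50, d=8, L=42
Lmax = max(-25, 2, -18, 3, 42)
= 42


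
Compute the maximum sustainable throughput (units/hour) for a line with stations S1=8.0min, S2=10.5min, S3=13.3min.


Bottleneck = longest station time
Station times: [8.0, 10.5, 13.3]
Max = 13.3 min
Rate = 60 / 13.3
= 4.51 units/hour (bottleneck: 13.3min)


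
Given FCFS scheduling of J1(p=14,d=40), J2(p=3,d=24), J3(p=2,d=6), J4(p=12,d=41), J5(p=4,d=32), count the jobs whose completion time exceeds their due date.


Completion vs due date:
  J1: C=14, d=40 → on time
  J2: C=17, d=24 → on time
  J3: C=19, d=6 → TARDY
  J4: C=31, d=41 → on time
  J5: C=35, d=32 → TARDY
Tardy jobs: J3, J5
Count = 2


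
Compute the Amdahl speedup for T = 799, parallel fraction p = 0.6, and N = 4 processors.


Amdahl's law: T_p = T × ((1-p) + p/N)
= 799 × ((1-0.6) + 0.6/4)
= 799 × (0.40 + 0.1500)
= 799 × 0.5500
= 439.45
Speedup = 799/439.45
= 1.82×


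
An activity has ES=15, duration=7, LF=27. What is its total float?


EF = ES + duration = 15 + 7 = 22
LS = LF - duration = 27 - 7 = 20
Total Float = LF - EF = 27 - 22
(or LS - ES = 20 - 15)
= 5


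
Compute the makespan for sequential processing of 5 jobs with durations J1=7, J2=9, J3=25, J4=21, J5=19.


Sequential makespan: sum all processing times
= 7 + 9 + 25 + 21 + 19
= 81 time units


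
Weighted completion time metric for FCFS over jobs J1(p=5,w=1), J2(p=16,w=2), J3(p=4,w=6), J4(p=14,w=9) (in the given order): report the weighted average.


Completion times:
  J1: C=5, w×C=1×5=5
  J2: C=21, w×C=2×21=42
  J3: C=25, w×C=6×25=150
  J4: C=39, w×C=9×39=351
Sum w×C = 548
Sum w = 18
Weighted avg = 548/18
= 30.44


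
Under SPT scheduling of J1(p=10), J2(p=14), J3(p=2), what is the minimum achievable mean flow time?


SPT order: J3 → J1 → J2
Completion times:
  J3: C=2
  J1: C=12
  J2: C=26
Sum = 40, n = 3
Mean flow = 40/3
= 13.33


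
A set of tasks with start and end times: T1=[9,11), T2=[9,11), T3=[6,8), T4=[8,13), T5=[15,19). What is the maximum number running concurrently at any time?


Check each time point for overlaps:
  t=9: 3 tasks active (T1, T2, T4)
Max concurrent = 3


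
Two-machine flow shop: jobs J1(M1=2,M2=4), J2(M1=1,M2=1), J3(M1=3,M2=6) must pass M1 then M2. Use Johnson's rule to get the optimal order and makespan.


Johnson's rule:
Group 1 (M1≤M2, sort by M1): ['J2', 'J1', 'J3']
Group 2 (M1>M2, sort desc M2): []
Sequence: J2 → J1 → J3
Makespan calculation:
  J2: M1 done=1, M2 done=2
  J1: M1 done=3, M2 done=7
  J3: M1 done=6, M2 done=13
= Sequence: J2 → J1 → J3, Makespan: 13


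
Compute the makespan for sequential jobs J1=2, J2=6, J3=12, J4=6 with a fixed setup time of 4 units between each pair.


Makespan = Σ processing + (n-1) × setup
= (2 + 6 + 12 + 6) + (4-1)×4
= 26 + 12
= 38 time units


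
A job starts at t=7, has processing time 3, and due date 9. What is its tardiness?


Completion = start + processing = 7 + 3 = 10
Tardiness = max(0, C - d) = max(0, 10 - 9)
= max(0, 1)
= 1


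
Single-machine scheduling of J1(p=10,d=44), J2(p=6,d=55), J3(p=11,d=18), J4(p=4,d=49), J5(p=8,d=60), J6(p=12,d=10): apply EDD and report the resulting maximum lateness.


EDD order: J6 → J3 → J1 → J4 → J2 → J5
Completion and lateness:
  J6: C=12, d=10, L=12-10=2
  J3: C=23, d=18, L=23-18=5
  J1: C=33, d=44, L=33-44=-11
  J4: C=37, d=49, L=37-49=-12
  J2: C=43, d=55, L=43-55=-12
  J5: C=51, d=60, L=51-60=-9
Lmax = max(2, 5, -11, -12, -12, -9)
= 5


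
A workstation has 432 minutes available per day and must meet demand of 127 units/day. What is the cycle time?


Cycle time = available time / demand
= 432 / 127
= 3.40 min/unit


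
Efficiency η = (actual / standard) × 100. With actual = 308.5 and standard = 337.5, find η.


Efficiency = (actual / standard) × 100
= (308.5 / 337.5) × 100
= 91.4%


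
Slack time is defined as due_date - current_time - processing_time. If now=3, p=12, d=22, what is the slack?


Slack = due - current_time - processing
= 22 - 3 - 12
= 7


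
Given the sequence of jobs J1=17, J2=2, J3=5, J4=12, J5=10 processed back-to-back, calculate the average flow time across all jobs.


Completion times:
  J1: completes at 17
  J2: completes at 19
  J3: completes at 24
  J4: completes at 36
  J5: completes at 46
Sum = 142
Average = 142/5
= 28.40
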